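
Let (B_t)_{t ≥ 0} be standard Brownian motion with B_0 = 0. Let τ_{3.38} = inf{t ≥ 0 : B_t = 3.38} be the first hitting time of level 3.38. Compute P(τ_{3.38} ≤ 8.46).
P(τ_{3.38} ≤ 8.46) = 2(1 − Φ(3.38/√8.46)) = 2(1 − Φ(1.1621)) ≈ 0.2452

By the reflection principle for standard BM, P(τ_b ≤ t) = 2 · P(B_t ≥ b). Since B_t ~ N(0, t), P(B_t ≥ 3.38) = 1 − Φ(3.38/√t) = 1 − Φ(3.38/√8.46) = 1 − Φ(1.1621) ≈ 0.12260. Doubling: P(τ_{3.38} ≤ 8.46) ≈ 2 · 0.12260 = 0.24520 ≈ 0.2452.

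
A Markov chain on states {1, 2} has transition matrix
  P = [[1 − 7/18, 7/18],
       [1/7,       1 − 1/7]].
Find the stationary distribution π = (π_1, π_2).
π_1 = 18/67, π_2 = 49/67

Solve πP = π with π_1 + π_2 = 1. From πP = π: π_1 · (1 − 7/18) + π_2 · 1/7 = π_1 ⇒ π_2 · 1/7 = π_1 · 7/18 ⇒ π_2/π_1 = (7/18)/(1/7) = 49/18. Together with π_1 + π_2 = 1:
  π_1 = (1/7)/(7/18 + 1/7) = (1/7)/(67/126) = 18/67,
  π_2 = (7/18)/(7/18 + 1/7) = (7/18)/(67/126) = 49/67.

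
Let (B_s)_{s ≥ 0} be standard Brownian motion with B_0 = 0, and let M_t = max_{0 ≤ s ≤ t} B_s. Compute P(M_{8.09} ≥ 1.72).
P(M_{8.09} ≥ 1.72) = 2·P(B_{8.09} ≥ 1.72) = 2(1 − Φ(1.72/√8.09)) ≈ 0.5454

By the reflection principle for Brownian motion, P(M_t ≥ a) = 2 · P(B_t ≥ a) for a ≥ 0. Since B_t ~ N(0, t), P(B_t ≥ 1.72) = 1 − Φ(1.72/√t) = 1 − Φ(1.72/√8.09) = 1 − Φ(0.6047). So
  P(M_{8.09} ≥ 1.72) = 2(1 − Φ(0.6047)) ≈ 0.5454.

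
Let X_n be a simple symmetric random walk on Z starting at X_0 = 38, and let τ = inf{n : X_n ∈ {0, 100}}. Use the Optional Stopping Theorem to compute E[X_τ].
E[X_τ] = 38

X_n is a martingale and τ is a bounded-mean stopping time (indeed τ is finite a.s. with bounded expectation since the walk is in a bounded region). By the OST, E[X_τ] = E[X_0] = 38. Equivalently: E[X_τ] = 100 · P(hit 100 first) + 0 · P(hit 0 first) = 100 · (38/100) = 38.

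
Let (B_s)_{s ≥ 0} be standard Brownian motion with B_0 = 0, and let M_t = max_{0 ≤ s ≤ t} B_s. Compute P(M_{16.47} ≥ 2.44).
P(M_{16.47} ≥ 2.44) = 2·P(B_{16.47} ≥ 2.44) = 2(1 − Φ(2.44/√16.47)) ≈ 0.5477

By the reflection principle for Brownian motion, P(M_t ≥ a) = 2 · P(B_t ≥ a) for a ≥ 0. Since B_t ~ N(0, t), P(B_t ≥ 2.44) = 1 − Φ(2.44/√t) = 1 − Φ(2.44/√16.47) = 1 − Φ(0.6012). So
  P(M_{16.47} ≥ 2.44) = 2(1 − Φ(0.6012)) ≈ 0.5477.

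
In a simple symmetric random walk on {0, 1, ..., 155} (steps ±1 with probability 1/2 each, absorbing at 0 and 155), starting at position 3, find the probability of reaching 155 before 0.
P(hit 155 before 0) = 3/155

Let u_k = P(hit 155 before 0 | start at k). Then u_0 = 0, u_155 = 1, and u_k = u_{k-1}/2 + u_{k+1}/2 for 1 ≤ k ≤ 154. This harmonic recurrence is solved by u_k = k/155, giving u_3 = 3/155.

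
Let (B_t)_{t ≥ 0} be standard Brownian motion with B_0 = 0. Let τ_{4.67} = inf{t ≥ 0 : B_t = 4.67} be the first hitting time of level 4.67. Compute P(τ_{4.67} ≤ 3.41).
P(τ_{4.67} ≤ 3.41) = 2(1 − Φ(4.67/√3.41)) = 2(1 − Φ(2.5289)) ≈ 0.0114

By the reflection principle for standard BM, P(τ_b ≤ t) = 2 · P(B_t ≥ b). Since B_t ~ N(0, t), P(B_t ≥ 4.67) = 1 − Φ(4.67/√t) = 1 − Φ(4.67/√3.41) = 1 − Φ(2.5289) ≈ 0.00572. Doubling: P(τ_{4.67} ≤ 3.41) ≈ 2 · 0.00572 = 0.01144 ≈ 0.0114.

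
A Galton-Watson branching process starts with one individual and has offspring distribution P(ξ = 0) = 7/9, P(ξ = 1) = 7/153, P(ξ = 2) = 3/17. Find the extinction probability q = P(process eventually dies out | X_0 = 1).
q = 1

Mean offspring μ = 0·7/9 + 1·7/153 + 2·3/17 = 61/153 ≤ 1. For μ ≤ 1 with offspring not concentrated at 1, the Galton-Watson process goes extinct almost surely, so q = 1.
(Algebraic check: The pgf is f(s) = 7/9 + 7/153·s + 3/17·s². The extinction probability q is the smallest fixed point of f in [0, 1]. Setting s = f(s):
  3/17·s² + (7/153 − 1)·s + 7/9 = 0
  3/17·s² − (7/9 + 3/17)·s + 7/9 = 0
which factors as (s − 1)·(3/17·s − 7/9) = 0, giving roots s = 1 and s = (7/9)/(3/17) = 119/27. Since 119/27 ≥ 1, the smallest root in [0, 1] is s = 1.)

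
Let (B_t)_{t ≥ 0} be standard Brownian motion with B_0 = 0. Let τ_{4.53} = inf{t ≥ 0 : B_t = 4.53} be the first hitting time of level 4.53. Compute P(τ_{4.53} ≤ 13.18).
P(τ_{4.53} ≤ 13.18) = 2(1 − Φ(4.53/√13.18)) = 2(1 − Φ(1.2478)) ≈ 0.2121

By the reflection principle for standard BM, P(τ_b ≤ t) = 2 · P(B_t ≥ b). Since B_t ~ N(0, t), P(B_t ≥ 4.53) = 1 − Φ(4.53/√t) = 1 − Φ(4.53/√13.18) = 1 − Φ(1.2478) ≈ 0.10605. Doubling: P(τ_{4.53} ≤ 13.18) ≈ 2 · 0.10605 = 0.21210 ≈ 0.2121.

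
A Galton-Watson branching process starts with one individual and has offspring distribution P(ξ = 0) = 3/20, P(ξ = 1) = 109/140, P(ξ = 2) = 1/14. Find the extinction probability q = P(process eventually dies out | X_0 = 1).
q = 1

Mean offspring μ = 0·3/20 + 1·109/140 + 2·1/14 = 129/140 ≤ 1. For μ ≤ 1 with offspring not concentrated at 1, the Galton-Watson process goes extinct almost surely, so q = 1.
(Algebraic check: The pgf is f(s) = 3/20 + 109/140·s + 1/14·s². The extinction probability q is the smallest fixed point of f in [0, 1]. Setting s = f(s):
  1/14·s² + (109/140 − 1)·s + 3/20 = 0
  1/14·s² − (3/20 + 1/14)·s + 3/20 = 0
which factors as (s − 1)·(1/14·s − 3/20) = 0, giving roots s = 1 and s = (3/20)/(1/14) = 21/10. Since 21/10 ≥ 1, the smallest root in [0, 1] is s = 1.)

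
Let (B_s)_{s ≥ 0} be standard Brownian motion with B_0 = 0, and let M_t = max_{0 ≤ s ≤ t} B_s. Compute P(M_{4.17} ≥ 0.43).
P(M_{4.17} ≥ 0.43) = 2·P(B_{4.17} ≥ 0.43) = 2(1 − Φ(0.43/√4.17)) ≈ 0.8332

By the reflection principle for Brownian motion, P(M_t ≥ a) = 2 · P(B_t ≥ a) for a ≥ 0. Since B_t ~ N(0, t), P(B_t ≥ 0.43) = 1 − Φ(0.43/√t) = 1 − Φ(0.43/√4.17) = 1 − Φ(0.2106). So
  P(M_{4.17} ≥ 0.43) = 2(1 − Φ(0.2106)) ≈ 0.8332.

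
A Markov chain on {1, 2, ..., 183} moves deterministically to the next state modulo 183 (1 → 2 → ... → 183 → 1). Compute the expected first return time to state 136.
E[T_136 | X_0 = 136] = 183

The chain cycles deterministically, so starting at state 136 it returns in exactly 183 steps. Equivalently, the stationary distribution is uniform π_j = 1/183 for every state j, so by Kac's formula E[T_136] = 1/π_136 = 183.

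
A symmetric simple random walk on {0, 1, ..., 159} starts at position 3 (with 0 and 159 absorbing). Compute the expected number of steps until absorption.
E[τ | X_0 = 3] = 468

Let v_k = E[τ | X_0 = k]. Boundary: v_0 = v_159 = 0. Recurrence: v_k = 1 + (v_{k-1} + v_{k+1})/2 for 1 ≤ k ≤ 158. The particular solution to v_k − (v_{k-1} + v_{k+1})/2 = 1 is v_k = −k^2. Adding homogeneous solution A + B k and matching boundaries gives v_k = k (159 − k). Substituting k = 3: v_3 = 3 · 156 = 468.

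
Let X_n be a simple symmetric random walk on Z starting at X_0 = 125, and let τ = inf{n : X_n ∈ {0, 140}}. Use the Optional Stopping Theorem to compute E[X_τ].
E[X_τ] = 125

X_n is a martingale and τ is a bounded-mean stopping time (indeed τ is finite a.s. with bounded expectation since the walk is in a bounded region). By the OST, E[X_τ] = E[X_0] = 125. Equivalently: E[X_τ] = 140 · P(hit 140 first) + 0 · P(hit 0 first) = 140 · (125/140) = 125.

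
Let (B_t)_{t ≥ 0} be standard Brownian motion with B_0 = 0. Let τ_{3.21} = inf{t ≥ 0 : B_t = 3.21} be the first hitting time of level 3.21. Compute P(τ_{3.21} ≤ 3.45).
P(τ_{3.21} ≤ 3.45) = 2(1 − Φ(3.21/√3.45)) = 2(1 − Φ(1.7282)) ≈ 0.0840

By the reflection principle for standard BM, P(τ_b ≤ t) = 2 · P(B_t ≥ b). Since B_t ~ N(0, t), P(B_t ≥ 3.21) = 1 − Φ(3.21/√t) = 1 − Φ(3.21/√3.45) = 1 − Φ(1.7282) ≈ 0.04198. Doubling: P(τ_{3.21} ≤ 3.45) ≈ 2 · 0.04198 = 0.08396 ≈ 0.0840.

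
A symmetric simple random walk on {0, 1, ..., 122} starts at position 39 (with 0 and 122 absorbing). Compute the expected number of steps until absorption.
E[τ | X_0 = 39] = 3237

Let v_k = E[τ | X_0 = k]. Boundary: v_0 = v_122 = 0. Recurrence: v_k = 1 + (v_{k-1} + v_{k+1})/2 for 1 ≤ k ≤ 121. The particular solution to v_k − (v_{k-1} + v_{k+1})/2 = 1 is v_k = −k^2. Adding homogeneous solution A + B k and matching boundaries gives v_k = k (122 − k). Substituting k = 39: v_39 = 39 · 83 = 3237.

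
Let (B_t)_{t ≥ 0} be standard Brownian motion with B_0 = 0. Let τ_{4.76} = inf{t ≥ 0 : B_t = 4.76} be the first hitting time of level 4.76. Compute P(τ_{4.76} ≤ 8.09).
P(τ_{4.76} ≤ 8.09) = 2(1 − Φ(4.76/√8.09)) = 2(1 − Φ(1.6735)) ≈ 0.0942

By the reflection principle for standard BM, P(τ_b ≤ t) = 2 · P(B_t ≥ b). Since B_t ~ N(0, t), P(B_t ≥ 4.76) = 1 − Φ(4.76/√t) = 1 − Φ(4.76/√8.09) = 1 − Φ(1.6735) ≈ 0.04711. Doubling: P(τ_{4.76} ≤ 8.09) ≈ 2 · 0.04711 = 0.09422 ≈ 0.0942.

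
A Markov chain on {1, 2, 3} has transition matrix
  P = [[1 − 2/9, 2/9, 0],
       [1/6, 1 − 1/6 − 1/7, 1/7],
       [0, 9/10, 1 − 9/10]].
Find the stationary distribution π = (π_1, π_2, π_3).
π = (189/481, 252/481, 40/481)

This is a birth-death chain on three states, which satisfies detailed balance: π_1 · P_{12} = π_2 · P_{21} and π_2 · P_{23} = π_3 · P_{32}.
From π_1 · 2/9 = π_2 · 1/6: π_2/π_1 = (2/9)/(1/6) = 4/3.
From π_2 · 1/7 = π_3 · 9/10: π_3/π_2 = (1/7)/(9/10) = 10/63.
Take π_1 proportional to 1; then unnormalized π = (1, 4/3, 40/189). Normalize by dividing by the sum 481/189:
  π = (189/481, 252/481, 40/481).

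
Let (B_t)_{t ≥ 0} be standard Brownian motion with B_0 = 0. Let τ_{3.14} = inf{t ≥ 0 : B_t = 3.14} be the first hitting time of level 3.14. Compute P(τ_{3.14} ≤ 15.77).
P(τ_{3.14} ≤ 15.77) = 2(1 − Φ(3.14/√15.77)) = 2(1 − Φ(0.7907)) ≈ 0.4291

By the reflection principle for standard BM, P(τ_b ≤ t) = 2 · P(B_t ≥ b). Since B_t ~ N(0, t), P(B_t ≥ 3.14) = 1 − Φ(3.14/√t) = 1 − Φ(3.14/√15.77) = 1 − Φ(0.7907) ≈ 0.21456. Doubling: P(τ_{3.14} ≤ 15.77) ≈ 2 · 0.21456 = 0.42912 ≈ 0.4291.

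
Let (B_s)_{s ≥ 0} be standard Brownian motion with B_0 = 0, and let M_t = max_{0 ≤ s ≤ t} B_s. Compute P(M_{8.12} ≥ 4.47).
P(M_{8.12} ≥ 4.47) = 2·P(B_{8.12} ≥ 4.47) = 2(1 − Φ(4.47/√8.12)) ≈ 0.1167

By the reflection principle for Brownian motion, P(M_t ≥ a) = 2 · P(B_t ≥ a) for a ≥ 0. Since B_t ~ N(0, t), P(B_t ≥ 4.47) = 1 − Φ(4.47/√t) = 1 − Φ(4.47/√8.12) = 1 − Φ(1.5687). So
  P(M_{8.12} ≥ 4.47) = 2(1 − Φ(1.5687)) ≈ 0.1167.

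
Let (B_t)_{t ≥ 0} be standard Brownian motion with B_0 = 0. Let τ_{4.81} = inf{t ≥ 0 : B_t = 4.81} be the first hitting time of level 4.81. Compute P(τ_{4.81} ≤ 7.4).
P(τ_{4.81} ≤ 7.4) = 2(1 − Φ(4.81/√7.4)) = 2(1 − Φ(1.7682)) ≈ 0.0770

By the reflection principle for standard BM, P(τ_b ≤ t) = 2 · P(B_t ≥ b). Since B_t ~ N(0, t), P(B_t ≥ 4.81) = 1 − Φ(4.81/√t) = 1 − Φ(4.81/√7.4) = 1 − Φ(1.7682) ≈ 0.03851. Doubling: P(τ_{4.81} ≤ 7.4) ≈ 2 · 0.03851 = 0.07702 ≈ 0.0770.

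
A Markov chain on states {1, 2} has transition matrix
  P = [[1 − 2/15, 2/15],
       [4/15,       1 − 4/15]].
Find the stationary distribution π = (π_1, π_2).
π_1 = 2/3, π_2 = 1/3

Solve πP = π with π_1 + π_2 = 1. From πP = π: π_1 · (1 − 2/15) + π_2 · 4/15 = π_1 ⇒ π_2 · 4/15 = π_1 · 2/15 ⇒ π_2/π_1 = (2/15)/(4/15) = 1/2. Together with π_1 + π_2 = 1:
  π_1 = (4/15)/(2/15 + 4/15) = (4/15)/(2/5) = 2/3,
  π_2 = (2/15)/(2/15 + 4/15) = (2/15)/(2/5) = 1/3.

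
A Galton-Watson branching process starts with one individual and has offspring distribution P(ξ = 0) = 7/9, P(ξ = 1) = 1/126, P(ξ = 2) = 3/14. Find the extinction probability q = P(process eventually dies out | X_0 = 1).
q = 1

Mean offspring μ = 0·7/9 + 1·1/126 + 2·3/14 = 55/126 ≤ 1. For μ ≤ 1 with offspring not concentrated at 1, the Galton-Watson process goes extinct almost surely, so q = 1.
(Algebraic check: The pgf is f(s) = 7/9 + 1/126·s + 3/14·s². The extinction probability q is the smallest fixed point of f in [0, 1]. Setting s = f(s):
  3/14·s² + (1/126 − 1)·s + 7/9 = 0
  3/14·s² − (7/9 + 3/14)·s + 7/9 = 0
which factors as (s − 1)·(3/14·s − 7/9) = 0, giving roots s = 1 and s = (7/9)/(3/14) = 98/27. Since 98/27 ≥ 1, the smallest root in [0, 1] is s = 1.)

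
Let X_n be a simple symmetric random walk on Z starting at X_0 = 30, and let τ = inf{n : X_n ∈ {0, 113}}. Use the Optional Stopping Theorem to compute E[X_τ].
E[X_τ] = 30

X_n is a martingale and τ is a bounded-mean stopping time (indeed τ is finite a.s. with bounded expectation since the walk is in a bounded region). By the OST, E[X_τ] = E[X_0] = 30. Equivalently: E[X_τ] = 113 · P(hit 113 first) + 0 · P(hit 0 first) = 113 · (30/113) = 30.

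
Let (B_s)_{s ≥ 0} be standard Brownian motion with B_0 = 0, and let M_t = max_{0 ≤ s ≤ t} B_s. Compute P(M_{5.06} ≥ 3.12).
P(M_{5.06} ≥ 3.12) = 2·P(B_{5.06} ≥ 3.12) = 2(1 − Φ(3.12/√5.06)) ≈ 0.1654

By the reflection principle for Brownian motion, P(M_t ≥ a) = 2 · P(B_t ≥ a) for a ≥ 0. Since B_t ~ N(0, t), P(B_t ≥ 3.12) = 1 − Φ(3.12/√t) = 1 − Φ(3.12/√5.06) = 1 − Φ(1.3870). So
  P(M_{5.06} ≥ 3.12) = 2(1 − Φ(1.3870)) ≈ 0.1654.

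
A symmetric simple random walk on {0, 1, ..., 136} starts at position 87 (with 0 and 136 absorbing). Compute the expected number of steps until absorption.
E[τ | X_0 = 87] = 4263

Let v_k = E[τ | X_0 = k]. Boundary: v_0 = v_136 = 0. Recurrence: v_k = 1 + (v_{k-1} + v_{k+1})/2 for 1 ≤ k ≤ 135. The particular solution to v_k − (v_{k-1} + v_{k+1})/2 = 1 is v_k = −k^2. Adding homogeneous solution A + B k and matching boundaries gives v_k = k (136 − k). Substituting k = 87: v_87 = 87 · 49 = 4263.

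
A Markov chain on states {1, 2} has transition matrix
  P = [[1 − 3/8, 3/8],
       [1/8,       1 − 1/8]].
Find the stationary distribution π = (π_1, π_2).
π_1 = 1/4, π_2 = 3/4

Solve πP = π with π_1 + π_2 = 1. From πP = π: π_1 · (1 − 3/8) + π_2 · 1/8 = π_1 ⇒ π_2 · 1/8 = π_1 · 3/8 ⇒ π_2/π_1 = (3/8)/(1/8) = 3. Together with π_1 + π_2 = 1:
  π_1 = (1/8)/(3/8 + 1/8) = (1/8)/(1/2) = 1/4,
  π_2 = (3/8)/(3/8 + 1/8) = (3/8)/(1/2) = 3/4.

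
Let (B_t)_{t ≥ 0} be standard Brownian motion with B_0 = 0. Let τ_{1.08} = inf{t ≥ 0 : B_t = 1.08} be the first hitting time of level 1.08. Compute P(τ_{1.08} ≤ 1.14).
P(τ_{1.08} ≤ 1.14) = 2(1 − Φ(1.08/√1.14)) = 2(1 − Φ(1.0115)) ≈ 0.3118

By the reflection principle for standard BM, P(τ_b ≤ t) = 2 · P(B_t ≥ b). Since B_t ~ N(0, t), P(B_t ≥ 1.08) = 1 − Φ(1.08/√t) = 1 − Φ(1.08/√1.14) = 1 − Φ(1.0115) ≈ 0.15589. Doubling: P(τ_{1.08} ≤ 1.14) ≈ 2 · 0.15589 = 0.31178 ≈ 0.3118.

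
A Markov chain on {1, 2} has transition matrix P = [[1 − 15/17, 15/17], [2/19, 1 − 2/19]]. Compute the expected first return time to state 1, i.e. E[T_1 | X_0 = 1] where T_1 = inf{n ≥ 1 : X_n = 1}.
E[T_1 | X_0 = 1] = 1/π_1 = 319/34

For an irreducible recurrent Markov chain with stationary distribution π, E[T_i | X_0 = i] = 1/π_i (Kac's formula). Here π_1 = (2/19)/(15/17 + 2/19) = (2/19)/(319/323) = 34/319, so E[T_1 | X_0 = 1] = 1/π_1 = (15/17 + 2/19)/(2/19) = (319/323)/(2/19) = 319/34.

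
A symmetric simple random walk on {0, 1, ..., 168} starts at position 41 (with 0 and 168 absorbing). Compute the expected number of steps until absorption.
E[τ | X_0 = 41] = 5207

Let v_k = E[τ | X_0 = k]. Boundary: v_0 = v_168 = 0. Recurrence: v_k = 1 + (v_{k-1} + v_{k+1})/2 for 1 ≤ k ≤ 167. The particular solution to v_k − (v_{k-1} + v_{k+1})/2 = 1 is v_k = −k^2. Adding homogeneous solution A + B k and matching boundaries gives v_k = k (168 − k). Substituting k = 41: v_41 = 41 · 127 = 5207.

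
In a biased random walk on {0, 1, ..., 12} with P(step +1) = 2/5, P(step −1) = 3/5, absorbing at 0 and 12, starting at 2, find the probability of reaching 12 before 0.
P(hit 12 before 0) = (1 − (3/2)^2) / (1 − (3/2)^12) = 1024/105469

Let u_k denote P(reach 12 before 0 | start at k). Boundary: u_0 = 0, u_12 = 1. Recurrence: u_k = 2/5·u_{k+1} + 3/5·u_{k-1} for 1 ≤ k ≤ 11. Try u_k = A + B·r^k with r = q/p = (3/5)/(2/5) = 3/2. Substitution satisfies the recurrence; boundary conditions give:
  u_k = (1 − r^k) / (1 − r^N) = (1 − (3/2)^2) / (1 − (3/2)^12) = 1024/105469.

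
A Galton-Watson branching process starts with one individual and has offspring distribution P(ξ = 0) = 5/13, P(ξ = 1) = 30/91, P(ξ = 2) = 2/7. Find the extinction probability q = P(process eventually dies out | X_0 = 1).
q = 1

Mean offspring μ = 0·5/13 + 1·30/91 + 2·2/7 = 82/91 ≤ 1. For μ ≤ 1 with offspring not concentrated at 1, the Galton-Watson process goes extinct almost surely, so q = 1.
(Algebraic check: The pgf is f(s) = 5/13 + 30/91·s + 2/7·s². The extinction probability q is the smallest fixed point of f in [0, 1]. Setting s = f(s):
  2/7·s² + (30/91 − 1)·s + 5/13 = 0
  2/7·s² − (5/13 + 2/7)·s + 5/13 = 0
which factors as (s − 1)·(2/7·s − 5/13) = 0, giving roots s = 1 and s = (5/13)/(2/7) = 35/26. Since 35/26 ≥ 1, the smallest root in [0, 1] is s = 1.)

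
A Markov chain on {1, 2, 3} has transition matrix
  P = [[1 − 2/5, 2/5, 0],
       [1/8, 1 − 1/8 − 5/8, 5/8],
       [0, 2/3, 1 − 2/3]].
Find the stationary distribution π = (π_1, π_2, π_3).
π = (5/36, 4/9, 5/12)

This is a birth-death chain on three states, which satisfies detailed balance: π_1 · P_{12} = π_2 · P_{21} and π_2 · P_{23} = π_3 · P_{32}.
From π_1 · 2/5 = π_2 · 1/8: π_2/π_1 = (2/5)/(1/8) = 16/5.
From π_2 · 5/8 = π_3 · 2/3: π_3/π_2 = (5/8)/(2/3) = 15/16.
Take π_1 proportional to 1; then unnormalized π = (1, 16/5, 3). Normalize by dividing by the sum 36/5:
  π = (5/36, 4/9, 5/12).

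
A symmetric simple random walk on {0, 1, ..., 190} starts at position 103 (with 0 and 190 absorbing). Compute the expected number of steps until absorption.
E[τ | X_0 = 103] = 8961

Let v_k = E[τ | X_0 = k]. Boundary: v_0 = v_190 = 0. Recurrence: v_k = 1 + (v_{k-1} + v_{k+1})/2 for 1 ≤ k ≤ 189. The particular solution to v_k − (v_{k-1} + v_{k+1})/2 = 1 is v_k = −k^2. Adding homogeneous solution A + B k and matching boundaries gives v_k = k (190 − k). Substituting k = 103: v_103 = 103 · 87 = 8961.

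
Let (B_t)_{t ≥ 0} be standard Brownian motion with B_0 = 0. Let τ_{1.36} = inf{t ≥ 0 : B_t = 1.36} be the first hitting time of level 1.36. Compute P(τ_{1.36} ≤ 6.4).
P(τ_{1.36} ≤ 6.4) = 2(1 − Φ(1.36/√6.4)) = 2(1 − Φ(0.5376)) ≈ 0.5909

By the reflection principle for standard BM, P(τ_b ≤ t) = 2 · P(B_t ≥ b). Since B_t ~ N(0, t), P(B_t ≥ 1.36) = 1 − Φ(1.36/√t) = 1 − Φ(1.36/√6.4) = 1 − Φ(0.5376) ≈ 0.29543. Doubling: P(τ_{1.36} ≤ 6.4) ≈ 2 · 0.29543 = 0.59086 ≈ 0.5909.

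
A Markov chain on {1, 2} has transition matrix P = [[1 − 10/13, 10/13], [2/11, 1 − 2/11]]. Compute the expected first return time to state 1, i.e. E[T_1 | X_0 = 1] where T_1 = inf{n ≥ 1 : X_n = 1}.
E[T_1 | X_0 = 1] = 1/π_1 = 68/13

For an irreducible recurrent Markov chain with stationary distribution π, E[T_i | X_0 = i] = 1/π_i (Kac's formula). Here π_1 = (2/11)/(10/13 + 2/11) = (2/11)/(136/143) = 13/68, so E[T_1 | X_0 = 1] = 1/π_1 = (10/13 + 2/11)/(2/11) = (136/143)/(2/11) = 68/13.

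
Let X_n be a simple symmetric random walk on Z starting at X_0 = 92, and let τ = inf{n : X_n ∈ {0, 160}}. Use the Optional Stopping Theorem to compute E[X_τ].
E[X_τ] = 92

X_n is a martingale and τ is a bounded-mean stopping time (indeed τ is finite a.s. with bounded expectation since the walk is in a bounded region). By the OST, E[X_τ] = E[X_0] = 92. Equivalently: E[X_τ] = 160 · P(hit 160 first) + 0 · P(hit 0 first) = 160 · (92/160) = 92.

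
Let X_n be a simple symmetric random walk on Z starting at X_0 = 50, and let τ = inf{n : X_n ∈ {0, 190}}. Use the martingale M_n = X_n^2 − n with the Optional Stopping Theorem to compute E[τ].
E[τ] = 7000

M_n = X_n^2 − n is a martingale (since E[X_{n+1}^2 | F_n] = X_n^2 + 1). By OST (τ has finite mean in a bounded region), E[M_τ] = E[M_0] = X_0^2 − 0 = 50^2 = 2500. Also E[M_τ] = E[X_τ^2] − E[τ]. The walk exits at 0 or 190, with P(hit 190 first) = 50/190, so E[X_τ^2] = 190^2 · 50/190 + 0 = 9500. Thus E[τ] = E[X_τ^2] − E[M_τ] = 9500 − 2500 = 7000 = 50(190 − 50) = 7000.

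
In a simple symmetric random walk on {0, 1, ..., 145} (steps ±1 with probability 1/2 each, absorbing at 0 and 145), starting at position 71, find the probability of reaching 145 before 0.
P(hit 145 before 0) = 71/145

Let u_k = P(hit 145 before 0 | start at k). Then u_0 = 0, u_145 = 1, and u_k = u_{k-1}/2 + u_{k+1}/2 for 1 ≤ k ≤ 144. This harmonic recurrence is solved by u_k = k/145, giving u_71 = 71/145.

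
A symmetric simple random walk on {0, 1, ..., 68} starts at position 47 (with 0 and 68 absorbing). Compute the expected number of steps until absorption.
E[τ | X_0 = 47] = 987

Let v_k = E[τ | X_0 = k]. Boundary: v_0 = v_68 = 0. Recurrence: v_k = 1 + (v_{k-1} + v_{k+1})/2 for 1 ≤ k ≤ 67. The particular solution to v_k − (v_{k-1} + v_{k+1})/2 = 1 is v_k = −k^2. Adding homogeneous solution A + B k and matching boundaries gives v_k = k (68 − k). Substituting k = 47: v_47 = 47 · 21 = 987.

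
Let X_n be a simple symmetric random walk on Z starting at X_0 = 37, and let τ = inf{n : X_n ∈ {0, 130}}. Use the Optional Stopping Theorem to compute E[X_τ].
E[X_τ] = 37

X_n is a martingale and τ is a bounded-mean stopping time (indeed τ is finite a.s. with bounded expectation since the walk is in a bounded region). By the OST, E[X_τ] = E[X_0] = 37. Equivalently: E[X_τ] = 130 · P(hit 130 first) + 0 · P(hit 0 first) = 130 · (37/130) = 37.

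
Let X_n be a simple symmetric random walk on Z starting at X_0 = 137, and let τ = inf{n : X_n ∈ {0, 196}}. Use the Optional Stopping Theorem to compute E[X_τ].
E[X_τ] = 137

X_n is a martingale and τ is a bounded-mean stopping time (indeed τ is finite a.s. with bounded expectation since the walk is in a bounded region). By the OST, E[X_τ] = E[X_0] = 137. Equivalently: E[X_τ] = 196 · P(hit 196 first) + 0 · P(hit 0 first) = 196 · (137/196) = 137.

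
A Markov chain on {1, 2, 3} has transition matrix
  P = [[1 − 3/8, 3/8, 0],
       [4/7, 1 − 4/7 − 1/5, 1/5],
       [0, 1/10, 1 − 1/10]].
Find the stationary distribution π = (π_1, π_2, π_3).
π = (32/95, 21/95, 42/95)

This is a birth-death chain on three states, which satisfies detailed balance: π_1 · P_{12} = π_2 · P_{21} and π_2 · P_{23} = π_3 · P_{32}.
From π_1 · 3/8 = π_2 · 4/7: π_2/π_1 = (3/8)/(4/7) = 21/32.
From π_2 · 1/5 = π_3 · 1/10: π_3/π_2 = (1/5)/(1/10) = 2.
Take π_1 proportional to 1; then unnormalized π = (1, 21/32, 21/16). Normalize by dividing by the sum 95/32:
  π = (32/95, 21/95, 42/95).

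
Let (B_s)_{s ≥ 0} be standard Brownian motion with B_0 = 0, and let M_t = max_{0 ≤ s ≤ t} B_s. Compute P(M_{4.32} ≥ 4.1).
P(M_{4.32} ≥ 4.1) = 2·P(B_{4.32} ≥ 4.1) = 2(1 − Φ(4.1/√4.32)) ≈ 0.0485

By the reflection principle for Brownian motion, P(M_t ≥ a) = 2 · P(B_t ≥ a) for a ≥ 0. Since B_t ~ N(0, t), P(B_t ≥ 4.1) = 1 − Φ(4.1/√t) = 1 − Φ(4.1/√4.32) = 1 − Φ(1.9726). So
  P(M_{4.32} ≥ 4.1) = 2(1 − Φ(1.9726)) ≈ 0.0485.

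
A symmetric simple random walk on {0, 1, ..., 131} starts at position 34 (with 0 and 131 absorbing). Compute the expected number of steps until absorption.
E[τ | X_0 = 34] = 3298

Let v_k = E[τ | X_0 = k]. Boundary: v_0 = v_131 = 0. Recurrence: v_k = 1 + (v_{k-1} + v_{k+1})/2 for 1 ≤ k ≤ 130. The particular solution to v_k − (v_{k-1} + v_{k+1})/2 = 1 is v_k = −k^2. Adding homogeneous solution A + B k and matching boundaries gives v_k = k (131 − k). Substituting k = 34: v_34 = 34 · 97 = 3298.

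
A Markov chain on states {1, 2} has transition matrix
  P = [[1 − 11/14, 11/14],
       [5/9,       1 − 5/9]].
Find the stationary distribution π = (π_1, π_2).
π_1 = 70/169, π_2 = 99/169

Solve πP = π with π_1 + π_2 = 1. From πP = π: π_1 · (1 − 11/14) + π_2 · 5/9 = π_1 ⇒ π_2 · 5/9 = π_1 · 11/14 ⇒ π_2/π_1 = (11/14)/(5/9) = 99/70. Together with π_1 + π_2 = 1:
  π_1 = (5/9)/(11/14 + 5/9) = (5/9)/(169/126) = 70/169,
  π_2 = (11/14)/(11/14 + 5/9) = (11/14)/(169/126) = 99/169.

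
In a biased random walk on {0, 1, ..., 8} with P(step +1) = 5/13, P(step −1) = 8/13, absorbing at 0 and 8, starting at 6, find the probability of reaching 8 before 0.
P(hit 8 before 0) = (1 − (8/5)^6) / (1 − (8/5)^8) = 158025/420169

Let u_k denote P(reach 8 before 0 | start at k). Boundary: u_0 = 0, u_8 = 1. Recurrence: u_k = 5/13·u_{k+1} + 8/13·u_{k-1} for 1 ≤ k ≤ 7. Try u_k = A + B·r^k with r = q/p = (8/13)/(5/13) = 8/5. Substitution satisfies the recurrence; boundary conditions give:
  u_k = (1 − r^k) / (1 − r^N) = (1 − (8/5)^6) / (1 − (8/5)^8) = 158025/420169.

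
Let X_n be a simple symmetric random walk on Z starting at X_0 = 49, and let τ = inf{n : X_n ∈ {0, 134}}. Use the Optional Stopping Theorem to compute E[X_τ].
E[X_τ] = 49

X_n is a martingale and τ is a bounded-mean stopping time (indeed τ is finite a.s. with bounded expectation since the walk is in a bounded region). By the OST, E[X_τ] = E[X_0] = 49. Equivalently: E[X_τ] = 134 · P(hit 134 first) + 0 · P(hit 0 first) = 134 · (49/134) = 49.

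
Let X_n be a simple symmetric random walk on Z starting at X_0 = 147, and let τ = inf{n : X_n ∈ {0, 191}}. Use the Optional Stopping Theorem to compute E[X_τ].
E[X_τ] = 147

X_n is a martingale and τ is a bounded-mean stopping time (indeed τ is finite a.s. with bounded expectation since the walk is in a bounded region). By the OST, E[X_τ] = E[X_0] = 147. Equivalently: E[X_τ] = 191 · P(hit 191 first) + 0 · P(hit 0 first) = 191 · (147/191) = 147.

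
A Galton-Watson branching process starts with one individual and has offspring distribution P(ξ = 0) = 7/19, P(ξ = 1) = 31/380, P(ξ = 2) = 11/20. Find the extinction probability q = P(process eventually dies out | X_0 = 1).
q = 140/209

The pgf is f(s) = 7/19 + 31/380·s + 11/20·s². The extinction probability q is the smallest fixed point of f in [0, 1]. Setting s = f(s):
  11/20·s² + (31/380 − 1)·s + 7/19 = 0
  11/20·s² − (7/19 + 11/20)·s + 7/19 = 0
which factors as (s − 1)·(11/20·s − 7/19) = 0, giving roots s = 1 and s = (7/19)/(11/20) = 140/209.
Mean offspring μ = 31/380 + 2·11/20 = 449/380 > 1 (supercritical), so q < 1. The extinction probability is the smaller root: q = (7/19)/(11/20) = 140/209.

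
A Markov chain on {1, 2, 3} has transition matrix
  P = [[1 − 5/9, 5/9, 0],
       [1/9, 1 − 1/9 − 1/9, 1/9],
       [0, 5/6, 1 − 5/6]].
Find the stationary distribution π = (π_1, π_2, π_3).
π = (3/20, 3/4, 1/10)

This is a birth-death chain on three states, which satisfies detailed balance: π_1 · P_{12} = π_2 · P_{21} and π_2 · P_{23} = π_3 · P_{32}.
From π_1 · 5/9 = π_2 · 1/9: π_2/π_1 = (5/9)/(1/9) = 5.
From π_2 · 1/9 = π_3 · 5/6: π_3/π_2 = (1/9)/(5/6) = 2/15.
Take π_1 proportional to 1; then unnormalized π = (1, 5, 2/3). Normalize by dividing by the sum 20/3:
  π = (3/20, 3/4, 1/10).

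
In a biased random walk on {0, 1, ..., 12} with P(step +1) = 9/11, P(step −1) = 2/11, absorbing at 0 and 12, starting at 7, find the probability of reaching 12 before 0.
P(hit 12 before 0) = (1 − (2/9)^7) / (1 − (2/9)^12) = 40345996887/40347076055

Let u_k denote P(reach 12 before 0 | start at k). Boundary: u_0 = 0, u_12 = 1. Recurrence: u_k = 9/11·u_{k+1} + 2/11·u_{k-1} for 1 ≤ k ≤ 11. Try u_k = A + B·r^k with r = q/p = (2/11)/(9/11) = 2/9. Substitution satisfies the recurrence; boundary conditions give:
  u_k = (1 − r^k) / (1 − r^N) = (1 − (2/9)^7) / (1 − (2/9)^12) = 40345996887/40347076055.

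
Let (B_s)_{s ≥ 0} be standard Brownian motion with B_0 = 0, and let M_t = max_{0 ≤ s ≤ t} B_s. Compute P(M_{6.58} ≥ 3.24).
P(M_{6.58} ≥ 3.24) = 2·P(B_{6.58} ≥ 3.24) = 2(1 − Φ(3.24/√6.58)) ≈ 0.2066

By the reflection principle for Brownian motion, P(M_t ≥ a) = 2 · P(B_t ≥ a) for a ≥ 0. Since B_t ~ N(0, t), P(B_t ≥ 3.24) = 1 − Φ(3.24/√t) = 1 − Φ(3.24/√6.58) = 1 − Φ(1.2631). So
  P(M_{6.58} ≥ 3.24) = 2(1 − Φ(1.2631)) ≈ 0.2066.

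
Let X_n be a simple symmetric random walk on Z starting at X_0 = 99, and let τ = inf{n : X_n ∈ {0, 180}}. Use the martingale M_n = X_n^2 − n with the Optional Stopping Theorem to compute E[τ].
E[τ] = 8019

M_n = X_n^2 − n is a martingale (since E[X_{n+1}^2 | F_n] = X_n^2 + 1). By OST (τ has finite mean in a bounded region), E[M_τ] = E[M_0] = X_0^2 − 0 = 99^2 = 9801. Also E[M_τ] = E[X_τ^2] − E[τ]. The walk exits at 0 or 180, with P(hit 180 first) = 99/180, so E[X_τ^2] = 180^2 · 99/180 + 0 = 17820. Thus E[τ] = E[X_τ^2] − E[M_τ] = 17820 − 9801 = 8019 = 99(180 − 99) = 8019.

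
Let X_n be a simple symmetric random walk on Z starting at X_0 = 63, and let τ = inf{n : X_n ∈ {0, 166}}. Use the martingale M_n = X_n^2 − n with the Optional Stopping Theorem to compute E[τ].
E[τ] = 6489

M_n = X_n^2 − n is a martingale (since E[X_{n+1}^2 | F_n] = X_n^2 + 1). By OST (τ has finite mean in a bounded region), E[M_τ] = E[M_0] = X_0^2 − 0 = 63^2 = 3969. Also E[M_τ] = E[X_τ^2] − E[τ]. The walk exits at 0 or 166, with P(hit 166 first) = 63/166, so E[X_τ^2] = 166^2 · 63/166 + 0 = 10458. Thus E[τ] = E[X_τ^2] − E[M_τ] = 10458 − 3969 = 6489 = 63(166 − 63) = 6489.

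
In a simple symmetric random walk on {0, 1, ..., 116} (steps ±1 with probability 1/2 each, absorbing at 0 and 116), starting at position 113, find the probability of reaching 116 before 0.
P(hit 116 before 0) = 113/116

Let u_k = P(hit 116 before 0 | start at k). Then u_0 = 0, u_116 = 1, and u_k = u_{k-1}/2 + u_{k+1}/2 for 1 ≤ k ≤ 115. This harmonic recurrence is solved by u_k = k/116, giving u_113 = 113/116.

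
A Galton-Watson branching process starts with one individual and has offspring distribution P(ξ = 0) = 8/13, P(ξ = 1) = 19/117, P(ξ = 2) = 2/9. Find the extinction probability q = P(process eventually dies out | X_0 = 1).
q = 1

Mean offspring μ = 0·8/13 + 1·19/117 + 2·2/9 = 71/117 ≤ 1. For μ ≤ 1 with offspring not concentrated at 1, the Galton-Watson process goes extinct almost surely, so q = 1.
(Algebraic check: The pgf is f(s) = 8/13 + 19/117·s + 2/9·s². The extinction probability q is the smallest fixed point of f in [0, 1]. Setting s = f(s):
  2/9·s² + (19/117 − 1)·s + 8/13 = 0
  2/9·s² − (8/13 + 2/9)·s + 8/13 = 0
which factors as (s − 1)·(2/9·s − 8/13) = 0, giving roots s = 1 and s = (8/13)/(2/9) = 36/13. Since 36/13 ≥ 1, the smallest root in [0, 1] is s = 1.)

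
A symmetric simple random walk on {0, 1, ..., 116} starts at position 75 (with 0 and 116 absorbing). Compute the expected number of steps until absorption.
E[τ | X_0 = 75] = 3075

Let v_k = E[τ | X_0 = k]. Boundary: v_0 = v_116 = 0. Recurrence: v_k = 1 + (v_{k-1} + v_{k+1})/2 for 1 ≤ k ≤ 115. The particular solution to v_k − (v_{k-1} + v_{k+1})/2 = 1 is v_k = −k^2. Adding homogeneous solution A + B k and matching boundaries gives v_k = k (116 − k). Substituting k = 75: v_75 = 75 · 41 = 3075.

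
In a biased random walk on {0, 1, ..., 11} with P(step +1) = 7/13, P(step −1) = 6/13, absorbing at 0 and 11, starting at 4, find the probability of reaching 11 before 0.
P(hit 11 before 0) = (1 − (6/7)^4) / (1 − (6/7)^11) = 910015015/1614529687

Let u_k denote P(reach 11 before 0 | start at k). Boundary: u_0 = 0, u_11 = 1. Recurrence: u_k = 7/13·u_{k+1} + 6/13·u_{k-1} for 1 ≤ k ≤ 10. Try u_k = A + B·r^k with r = q/p = (6/13)/(7/13) = 6/7. Substitution satisfies the recurrence; boundary conditions give:
  u_k = (1 − r^k) / (1 − r^N) = (1 − (6/7)^4) / (1 − (6/7)^11) = 910015015/1614529687.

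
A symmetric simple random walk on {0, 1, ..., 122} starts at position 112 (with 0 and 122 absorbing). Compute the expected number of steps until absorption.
E[τ | X_0 = 112] = 1120

Let v_k = E[τ | X_0 = k]. Boundary: v_0 = v_122 = 0. Recurrence: v_k = 1 + (v_{k-1} + v_{k+1})/2 for 1 ≤ k ≤ 121. The particular solution to v_k − (v_{k-1} + v_{k+1})/2 = 1 is v_k = −k^2. Adding homogeneous solution A + B k and matching boundaries gives v_k = k (122 − k). Substituting k = 112: v_112 = 112 · 10 = 1120.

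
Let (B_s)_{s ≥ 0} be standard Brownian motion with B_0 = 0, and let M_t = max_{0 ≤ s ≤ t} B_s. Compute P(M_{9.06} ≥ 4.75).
P(M_{9.06} ≥ 4.75) = 2·P(B_{9.06} ≥ 4.75) = 2(1 − Φ(4.75/√9.06)) ≈ 0.1145

By the reflection principle for Brownian motion, P(M_t ≥ a) = 2 · P(B_t ≥ a) for a ≥ 0. Since B_t ~ N(0, t), P(B_t ≥ 4.75) = 1 − Φ(4.75/√t) = 1 − Φ(4.75/√9.06) = 1 − Φ(1.5781). So
  P(M_{9.06} ≥ 4.75) = 2(1 − Φ(1.5781)) ≈ 0.1145.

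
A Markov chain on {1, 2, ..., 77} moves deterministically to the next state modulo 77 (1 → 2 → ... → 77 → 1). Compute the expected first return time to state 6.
E[T_6 | X_0 = 6] = 77

The chain cycles deterministically, so starting at state 6 it returns in exactly 77 steps. Equivalently, the stationary distribution is uniform π_j = 1/77 for every state j, so by Kac's formula E[T_6] = 1/π_6 = 77.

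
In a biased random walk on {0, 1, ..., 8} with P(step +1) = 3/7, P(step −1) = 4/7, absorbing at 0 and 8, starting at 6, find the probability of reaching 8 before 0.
P(hit 8 before 0) = (1 − (4/3)^6) / (1 − (4/3)^8) = 4329/8425

Let u_k denote P(reach 8 before 0 | start at k). Boundary: u_0 = 0, u_8 = 1. Recurrence: u_k = 3/7·u_{k+1} + 4/7·u_{k-1} for 1 ≤ k ≤ 7. Try u_k = A + B·r^k with r = q/p = (4/7)/(3/7) = 4/3. Substitution satisfies the recurrence; boundary conditions give:
  u_k = (1 − r^k) / (1 − r^N) = (1 − (4/3)^6) / (1 − (4/3)^8) = 4329/8425.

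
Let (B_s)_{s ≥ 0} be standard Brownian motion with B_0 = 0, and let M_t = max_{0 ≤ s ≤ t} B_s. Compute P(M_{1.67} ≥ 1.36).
P(M_{1.67} ≥ 1.36) = 2·P(B_{1.67} ≥ 1.36) = 2(1 − Φ(1.36/√1.67)) ≈ 0.2926

By the reflection principle for Brownian motion, P(M_t ≥ a) = 2 · P(B_t ≥ a) for a ≥ 0. Since B_t ~ N(0, t), P(B_t ≥ 1.36) = 1 − Φ(1.36/√t) = 1 − Φ(1.36/√1.67) = 1 − Φ(1.0524). So
  P(M_{1.67} ≥ 1.36) = 2(1 − Φ(1.0524)) ≈ 0.2926.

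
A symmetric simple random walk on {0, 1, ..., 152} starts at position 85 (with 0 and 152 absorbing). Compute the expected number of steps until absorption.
E[τ | X_0 = 85] = 5695

Let v_k = E[τ | X_0 = k]. Boundary: v_0 = v_152 = 0. Recurrence: v_k = 1 + (v_{k-1} + v_{k+1})/2 for 1 ≤ k ≤ 151. The particular solution to v_k − (v_{k-1} + v_{k+1})/2 = 1 is v_k = −k^2. Adding homogeneous solution A + B k and matching boundaries gives v_k = k (152 − k). Substituting k = 85: v_85 = 85 · 67 = 5695.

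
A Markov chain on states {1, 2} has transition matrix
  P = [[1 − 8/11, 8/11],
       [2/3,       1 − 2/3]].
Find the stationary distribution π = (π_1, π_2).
π_1 = 11/23, π_2 = 12/23

Solve πP = π with π_1 + π_2 = 1. From πP = π: π_1 · (1 − 8/11) + π_2 · 2/3 = π_1 ⇒ π_2 · 2/3 = π_1 · 8/11 ⇒ π_2/π_1 = (8/11)/(2/3) = 12/11. Together with π_1 + π_2 = 1:
  π_1 = (2/3)/(8/11 + 2/3) = (2/3)/(46/33) = 11/23,
  π_2 = (8/11)/(8/11 + 2/3) = (8/11)/(46/33) = 12/23.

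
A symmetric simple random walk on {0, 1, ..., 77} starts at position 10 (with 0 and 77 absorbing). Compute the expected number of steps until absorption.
E[τ | X_0 = 10] = 670

Let v_k = E[τ | X_0 = k]. Boundary: v_0 = v_77 = 0. Recurrence: v_k = 1 + (v_{k-1} + v_{k+1})/2 for 1 ≤ k ≤ 76. The particular solution to v_k − (v_{k-1} + v_{k+1})/2 = 1 is v_k = −k^2. Adding homogeneous solution A + B k and matching boundaries gives v_k = k (77 − k). Substituting k = 10: v_10 = 10 · 67 = 670.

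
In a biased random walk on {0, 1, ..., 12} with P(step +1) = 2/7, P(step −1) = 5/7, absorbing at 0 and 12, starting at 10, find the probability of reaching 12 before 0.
P(hit 12 before 0) = (1 − (5/2)^10) / (1 − (5/2)^12) = 1859924/11625549

Let u_k denote P(reach 12 before 0 | start at k). Boundary: u_0 = 0, u_12 = 1. Recurrence: u_k = 2/7·u_{k+1} + 5/7·u_{k-1} for 1 ≤ k ≤ 11. Try u_k = A + B·r^k with r = q/p = (5/7)/(2/7) = 5/2. Substitution satisfies the recurrence; boundary conditions give:
  u_k = (1 − r^k) / (1 − r^N) = (1 − (5/2)^10) / (1 − (5/2)^12) = 1859924/11625549.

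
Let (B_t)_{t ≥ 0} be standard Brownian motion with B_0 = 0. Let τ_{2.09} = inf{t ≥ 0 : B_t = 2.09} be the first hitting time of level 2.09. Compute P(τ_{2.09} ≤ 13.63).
P(τ_{2.09} ≤ 13.63) = 2(1 − Φ(2.09/√13.63)) = 2(1 − Φ(0.5661)) ≈ 0.5713

By the reflection principle for standard BM, P(τ_b ≤ t) = 2 · P(B_t ≥ b). Since B_t ~ N(0, t), P(B_t ≥ 2.09) = 1 − Φ(2.09/√t) = 1 − Φ(2.09/√13.63) = 1 − Φ(0.5661) ≈ 0.28566. Doubling: P(τ_{2.09} ≤ 13.63) ≈ 2 · 0.28566 = 0.57132 ≈ 0.5713.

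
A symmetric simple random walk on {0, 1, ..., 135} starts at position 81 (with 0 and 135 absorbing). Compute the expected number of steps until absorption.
E[τ | X_0 = 81] = 4374

Let v_k = E[τ | X_0 = k]. Boundary: v_0 = v_135 = 0. Recurrence: v_k = 1 + (v_{k-1} + v_{k+1})/2 for 1 ≤ k ≤ 134. The particular solution to v_k − (v_{k-1} + v_{k+1})/2 = 1 is v_k = −k^2. Adding homogeneous solution A + B k and matching boundaries gives v_k = k (135 − k). Substituting k = 81: v_81 = 81 · 54 = 4374.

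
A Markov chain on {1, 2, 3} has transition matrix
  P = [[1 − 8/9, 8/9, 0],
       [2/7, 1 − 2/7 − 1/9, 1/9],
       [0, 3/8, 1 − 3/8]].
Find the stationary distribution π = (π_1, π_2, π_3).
π = (243/1223, 756/1223, 224/1223)

This is a birth-death chain on three states, which satisfies detailed balance: π_1 · P_{12} = π_2 · P_{21} and π_2 · P_{23} = π_3 · P_{32}.
From π_1 · 8/9 = π_2 · 2/7: π_2/π_1 = (8/9)/(2/7) = 28/9.
From π_2 · 1/9 = π_3 · 3/8: π_3/π_2 = (1/9)/(3/8) = 8/27.
Take π_1 proportional to 1; then unnormalized π = (1, 28/9, 224/243). Normalize by dividing by the sum 1223/243:
  π = (243/1223, 756/1223, 224/1223).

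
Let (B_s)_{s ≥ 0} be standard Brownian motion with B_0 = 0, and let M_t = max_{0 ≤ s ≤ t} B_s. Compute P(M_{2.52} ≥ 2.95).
P(M_{2.52} ≥ 2.95) = 2·P(B_{2.52} ≥ 2.95) = 2(1 − Φ(2.95/√2.52)) ≈ 0.0631

By the reflection principle for Brownian motion, P(M_t ≥ a) = 2 · P(B_t ≥ a) for a ≥ 0. Since B_t ~ N(0, t), P(B_t ≥ 2.95) = 1 − Φ(2.95/√t) = 1 − Φ(2.95/√2.52) = 1 − Φ(1.8583). So
  P(M_{2.52} ≥ 2.95) = 2(1 − Φ(1.8583)) ≈ 0.0631.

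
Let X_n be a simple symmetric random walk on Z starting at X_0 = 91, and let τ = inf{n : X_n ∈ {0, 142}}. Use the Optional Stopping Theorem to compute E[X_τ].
E[X_τ] = 91

X_n is a martingale and τ is a bounded-mean stopping time (indeed τ is finite a.s. with bounded expectation since the walk is in a bounded region). By the OST, E[X_τ] = E[X_0] = 91. Equivalently: E[X_τ] = 142 · P(hit 142 first) + 0 · P(hit 0 first) = 142 · (91/142) = 91.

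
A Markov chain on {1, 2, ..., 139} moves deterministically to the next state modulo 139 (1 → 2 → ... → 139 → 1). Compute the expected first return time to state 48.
E[T_48 | X_0 = 48] = 139

The chain cycles deterministically, so starting at state 48 it returns in exactly 139 steps. Equivalently, the stationary distribution is uniform π_j = 1/139 for every state j, so by Kac's formula E[T_48] = 1/π_48 = 139.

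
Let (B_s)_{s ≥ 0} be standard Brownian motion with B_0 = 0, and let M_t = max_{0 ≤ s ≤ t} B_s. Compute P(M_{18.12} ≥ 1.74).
P(M_{18.12} ≥ 1.74) = 2·P(B_{18.12} ≥ 1.74) = 2(1 − Φ(1.74/√18.12)) ≈ 0.6827

By the reflection principle for Brownian motion, P(M_t ≥ a) = 2 · P(B_t ≥ a) for a ≥ 0. Since B_t ~ N(0, t), P(B_t ≥ 1.74) = 1 − Φ(1.74/√t) = 1 − Φ(1.74/√18.12) = 1 − Φ(0.4088). So
  P(M_{18.12} ≥ 1.74) = 2(1 − Φ(0.4088)) ≈ 0.6827.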